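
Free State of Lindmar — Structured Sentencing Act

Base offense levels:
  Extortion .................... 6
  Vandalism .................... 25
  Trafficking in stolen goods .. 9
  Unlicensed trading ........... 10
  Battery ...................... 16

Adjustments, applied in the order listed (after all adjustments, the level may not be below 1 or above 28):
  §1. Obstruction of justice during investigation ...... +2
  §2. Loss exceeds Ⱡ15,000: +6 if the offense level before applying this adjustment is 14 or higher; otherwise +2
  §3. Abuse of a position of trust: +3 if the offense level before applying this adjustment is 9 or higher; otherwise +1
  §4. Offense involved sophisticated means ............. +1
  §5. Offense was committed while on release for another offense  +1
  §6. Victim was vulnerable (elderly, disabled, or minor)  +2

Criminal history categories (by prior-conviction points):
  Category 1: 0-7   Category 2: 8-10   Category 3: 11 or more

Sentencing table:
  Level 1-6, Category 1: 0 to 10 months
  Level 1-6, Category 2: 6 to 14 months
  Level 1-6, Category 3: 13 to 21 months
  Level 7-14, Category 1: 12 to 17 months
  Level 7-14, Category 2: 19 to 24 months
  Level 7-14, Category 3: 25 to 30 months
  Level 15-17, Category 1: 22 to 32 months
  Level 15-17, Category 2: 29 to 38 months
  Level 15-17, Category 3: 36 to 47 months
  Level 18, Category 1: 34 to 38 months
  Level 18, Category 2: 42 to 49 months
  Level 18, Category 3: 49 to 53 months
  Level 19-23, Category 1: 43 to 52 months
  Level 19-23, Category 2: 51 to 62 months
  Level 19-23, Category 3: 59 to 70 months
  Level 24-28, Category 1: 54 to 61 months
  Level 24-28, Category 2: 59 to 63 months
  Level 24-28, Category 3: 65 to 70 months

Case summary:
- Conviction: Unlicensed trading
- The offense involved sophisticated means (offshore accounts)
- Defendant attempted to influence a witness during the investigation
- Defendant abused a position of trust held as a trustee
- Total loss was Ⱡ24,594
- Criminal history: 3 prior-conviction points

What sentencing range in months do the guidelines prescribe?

34-38 months

Base offense level for unlicensed trading: 10.
§1 applies: 10 + 2 = 12.
§2 applies (level before this adjustment is 12 < 14, so +2): 12 + 2 = 14.
§3 applies (level before this adjustment is 14 ≥ 9, so +3): 14 + 3 = 17.
§4 applies: 17 + 1 = 18.
§6 does not apply.
Final offense level: 18.
Criminal history: 3 prior points → Category 1 (0-7).
Level 18 falls in the 18 band.
Grid: Level 18 × Category 1 = 34-38 months.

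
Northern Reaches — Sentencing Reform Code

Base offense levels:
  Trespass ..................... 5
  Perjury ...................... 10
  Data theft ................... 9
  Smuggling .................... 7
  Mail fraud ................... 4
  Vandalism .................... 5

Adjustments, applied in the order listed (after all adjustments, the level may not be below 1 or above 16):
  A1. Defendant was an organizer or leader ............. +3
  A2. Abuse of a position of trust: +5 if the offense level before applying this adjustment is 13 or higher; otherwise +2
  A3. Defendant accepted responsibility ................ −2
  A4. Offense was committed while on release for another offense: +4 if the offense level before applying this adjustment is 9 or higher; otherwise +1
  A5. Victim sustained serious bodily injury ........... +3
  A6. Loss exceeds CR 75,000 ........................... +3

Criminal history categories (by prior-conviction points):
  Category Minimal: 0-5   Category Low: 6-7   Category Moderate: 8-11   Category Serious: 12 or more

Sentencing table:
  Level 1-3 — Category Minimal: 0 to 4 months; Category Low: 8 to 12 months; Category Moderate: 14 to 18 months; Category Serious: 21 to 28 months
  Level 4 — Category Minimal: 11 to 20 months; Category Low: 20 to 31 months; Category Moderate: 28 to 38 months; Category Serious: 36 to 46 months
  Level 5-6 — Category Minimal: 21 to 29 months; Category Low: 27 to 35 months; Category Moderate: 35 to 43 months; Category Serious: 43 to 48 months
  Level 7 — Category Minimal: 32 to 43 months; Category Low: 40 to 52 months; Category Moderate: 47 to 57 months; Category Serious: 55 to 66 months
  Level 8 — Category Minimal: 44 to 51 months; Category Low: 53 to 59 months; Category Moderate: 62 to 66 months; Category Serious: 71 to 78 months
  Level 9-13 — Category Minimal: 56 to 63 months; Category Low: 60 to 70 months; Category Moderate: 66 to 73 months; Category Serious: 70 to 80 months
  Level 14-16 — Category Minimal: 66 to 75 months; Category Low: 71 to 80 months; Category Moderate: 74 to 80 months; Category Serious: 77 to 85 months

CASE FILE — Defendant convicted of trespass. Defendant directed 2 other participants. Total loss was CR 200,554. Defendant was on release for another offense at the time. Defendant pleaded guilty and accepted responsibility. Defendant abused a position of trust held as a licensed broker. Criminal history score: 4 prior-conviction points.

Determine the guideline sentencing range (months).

Base offense level for trespass: 5.
A1 applies: 5 + 3 = 8.
A2 applies (level before this adjustment is 8 < 13, so +2): 8 + 2 = 10.
A3 applies: 10 − 2 = 8.
A4 applies (level before this adjustment is 8 < 9, so +1): 8 + 1 = 9.
A6 applies: 9 + 3 = 12.
Final offense level: 12.
Criminal history: 4 prior points → Category Minimal (0-5).
Level 12 falls in the 9-13 band.
Grid: Level 9-13 × Category Minimal = 56-63 months.

56-63 months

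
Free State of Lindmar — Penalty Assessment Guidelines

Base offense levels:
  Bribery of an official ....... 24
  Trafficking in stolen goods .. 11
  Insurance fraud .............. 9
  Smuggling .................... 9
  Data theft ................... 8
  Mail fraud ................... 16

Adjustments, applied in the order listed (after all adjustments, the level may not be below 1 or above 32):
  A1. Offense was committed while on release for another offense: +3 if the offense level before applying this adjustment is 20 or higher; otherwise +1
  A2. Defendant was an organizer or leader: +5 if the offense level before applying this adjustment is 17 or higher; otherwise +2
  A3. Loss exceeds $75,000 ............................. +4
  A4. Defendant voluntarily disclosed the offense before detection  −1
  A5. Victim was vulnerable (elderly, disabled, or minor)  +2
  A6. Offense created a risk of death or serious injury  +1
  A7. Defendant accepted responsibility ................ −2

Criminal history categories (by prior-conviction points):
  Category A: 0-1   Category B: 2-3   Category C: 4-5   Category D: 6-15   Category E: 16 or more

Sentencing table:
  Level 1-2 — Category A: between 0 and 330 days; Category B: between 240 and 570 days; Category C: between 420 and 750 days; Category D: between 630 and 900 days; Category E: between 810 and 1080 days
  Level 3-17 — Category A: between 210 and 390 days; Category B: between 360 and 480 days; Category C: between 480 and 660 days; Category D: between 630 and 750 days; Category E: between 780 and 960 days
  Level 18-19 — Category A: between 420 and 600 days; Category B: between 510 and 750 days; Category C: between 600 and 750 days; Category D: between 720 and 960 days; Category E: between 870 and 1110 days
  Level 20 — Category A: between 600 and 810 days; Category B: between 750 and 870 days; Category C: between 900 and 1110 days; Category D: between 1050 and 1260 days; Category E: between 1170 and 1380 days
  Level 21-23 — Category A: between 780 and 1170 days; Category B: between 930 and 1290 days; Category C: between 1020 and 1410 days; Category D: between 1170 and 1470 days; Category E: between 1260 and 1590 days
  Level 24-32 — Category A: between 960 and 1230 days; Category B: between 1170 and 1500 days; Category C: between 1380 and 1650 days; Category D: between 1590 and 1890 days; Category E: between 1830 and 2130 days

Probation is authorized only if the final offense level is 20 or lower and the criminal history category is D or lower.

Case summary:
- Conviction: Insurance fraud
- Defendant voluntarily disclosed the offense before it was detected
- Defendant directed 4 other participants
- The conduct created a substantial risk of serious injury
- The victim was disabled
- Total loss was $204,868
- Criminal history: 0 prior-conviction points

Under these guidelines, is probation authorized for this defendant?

Yes

Base offense level for insurance fraud: 9.
A1 does not apply.
A2 applies (level before this adjustment is 9 < 17, so +2): 9 + 2 = 11.
A3 applies: 11 + 4 = 15.
A4 applies: 15 − 1 = 14.
A5 applies: 14 + 2 = 16.
A6 applies: 16 + 1 = 17.
A7 does not apply.
Final offense level: 17.
Criminal history: 0 prior points → Category A (0-1).
Level 17 falls in the 3-17 band.
Grid: Level 3-17 × Category A = 210-390 days.
Probation check: level 17 ≤ 20 and category A ≤ D → eligible.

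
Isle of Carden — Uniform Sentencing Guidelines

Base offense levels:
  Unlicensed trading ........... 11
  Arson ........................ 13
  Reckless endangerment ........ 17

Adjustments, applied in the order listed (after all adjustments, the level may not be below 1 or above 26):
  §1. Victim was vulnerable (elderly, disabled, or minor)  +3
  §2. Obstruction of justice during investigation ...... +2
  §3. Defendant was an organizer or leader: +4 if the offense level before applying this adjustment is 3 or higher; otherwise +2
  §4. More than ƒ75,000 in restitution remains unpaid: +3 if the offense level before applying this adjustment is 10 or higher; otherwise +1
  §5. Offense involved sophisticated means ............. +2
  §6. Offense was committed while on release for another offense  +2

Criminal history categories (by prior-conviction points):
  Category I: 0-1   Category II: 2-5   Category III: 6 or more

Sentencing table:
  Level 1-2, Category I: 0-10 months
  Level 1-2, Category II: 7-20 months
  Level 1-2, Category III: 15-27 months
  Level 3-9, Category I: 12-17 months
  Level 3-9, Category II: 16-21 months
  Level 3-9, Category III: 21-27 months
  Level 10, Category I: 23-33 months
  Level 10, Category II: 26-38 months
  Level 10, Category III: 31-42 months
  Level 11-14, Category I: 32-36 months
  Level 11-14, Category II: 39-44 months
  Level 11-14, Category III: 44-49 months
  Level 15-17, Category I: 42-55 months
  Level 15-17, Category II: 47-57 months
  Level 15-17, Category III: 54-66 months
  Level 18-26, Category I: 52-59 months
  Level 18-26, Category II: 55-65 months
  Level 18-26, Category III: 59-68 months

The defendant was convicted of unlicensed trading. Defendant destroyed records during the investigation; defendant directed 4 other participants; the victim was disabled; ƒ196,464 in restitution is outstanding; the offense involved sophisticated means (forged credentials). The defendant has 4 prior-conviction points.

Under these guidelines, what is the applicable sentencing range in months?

Base offense level for unlicensed trading: 11.
§1 applies: 11 + 3 = 14.
§2 applies: 14 + 2 = 16.
§3 applies (level before this adjustment is 16 ≥ 3, so +4): 16 + 4 = 20.
§4 applies (level before this adjustment is 20 ≥ 10, so +3): 20 + 3 = 23.
§5 applies: 23 + 2 = 25.
Final offense level: 25.
Criminal history: 4 prior points → Category II (2-5).
Level 25 falls in the 18-26 band.
Grid: Level 18-26 × Category II = 55-65 months.

55-65 months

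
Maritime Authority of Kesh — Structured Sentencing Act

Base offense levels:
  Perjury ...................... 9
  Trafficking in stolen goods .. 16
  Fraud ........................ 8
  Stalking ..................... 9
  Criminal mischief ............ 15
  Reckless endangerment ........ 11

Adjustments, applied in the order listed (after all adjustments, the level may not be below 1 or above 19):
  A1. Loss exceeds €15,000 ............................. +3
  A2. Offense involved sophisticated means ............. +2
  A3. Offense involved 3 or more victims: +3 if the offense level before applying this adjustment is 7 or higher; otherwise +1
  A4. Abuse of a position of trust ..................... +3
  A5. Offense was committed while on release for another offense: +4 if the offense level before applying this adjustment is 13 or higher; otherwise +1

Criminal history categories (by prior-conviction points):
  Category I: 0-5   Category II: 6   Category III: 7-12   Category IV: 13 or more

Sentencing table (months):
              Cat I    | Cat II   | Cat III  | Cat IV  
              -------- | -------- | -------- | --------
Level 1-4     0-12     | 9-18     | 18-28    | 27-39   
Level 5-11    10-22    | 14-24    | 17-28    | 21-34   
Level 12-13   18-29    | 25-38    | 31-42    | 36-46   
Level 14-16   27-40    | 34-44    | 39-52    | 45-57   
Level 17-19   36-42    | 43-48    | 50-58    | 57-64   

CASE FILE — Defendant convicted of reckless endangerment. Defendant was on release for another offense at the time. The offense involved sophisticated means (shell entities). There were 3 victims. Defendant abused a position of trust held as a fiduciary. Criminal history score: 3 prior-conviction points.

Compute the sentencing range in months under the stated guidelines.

Base offense level for reckless endangerment: 11.
A1 does not apply.
A2 applies: 11 + 2 = 13.
A3 applies (level before this adjustment is 13 ≥ 7, so +3): 13 + 3 = 16.
A4 applies: 16 + 3 = 19.
A5 applies (level before this adjustment is 19 ≥ 13, so +4): 19 + 4 = 23.
Level 23 exceeds the maximum of 19; capped at 19.
Final offense level: 19.
Criminal history: 3 prior points → Category I (0-5).
Level 19 falls in the 17-19 band.
Grid: Level 17-19 × Category I = 36-42 months.

36-42 months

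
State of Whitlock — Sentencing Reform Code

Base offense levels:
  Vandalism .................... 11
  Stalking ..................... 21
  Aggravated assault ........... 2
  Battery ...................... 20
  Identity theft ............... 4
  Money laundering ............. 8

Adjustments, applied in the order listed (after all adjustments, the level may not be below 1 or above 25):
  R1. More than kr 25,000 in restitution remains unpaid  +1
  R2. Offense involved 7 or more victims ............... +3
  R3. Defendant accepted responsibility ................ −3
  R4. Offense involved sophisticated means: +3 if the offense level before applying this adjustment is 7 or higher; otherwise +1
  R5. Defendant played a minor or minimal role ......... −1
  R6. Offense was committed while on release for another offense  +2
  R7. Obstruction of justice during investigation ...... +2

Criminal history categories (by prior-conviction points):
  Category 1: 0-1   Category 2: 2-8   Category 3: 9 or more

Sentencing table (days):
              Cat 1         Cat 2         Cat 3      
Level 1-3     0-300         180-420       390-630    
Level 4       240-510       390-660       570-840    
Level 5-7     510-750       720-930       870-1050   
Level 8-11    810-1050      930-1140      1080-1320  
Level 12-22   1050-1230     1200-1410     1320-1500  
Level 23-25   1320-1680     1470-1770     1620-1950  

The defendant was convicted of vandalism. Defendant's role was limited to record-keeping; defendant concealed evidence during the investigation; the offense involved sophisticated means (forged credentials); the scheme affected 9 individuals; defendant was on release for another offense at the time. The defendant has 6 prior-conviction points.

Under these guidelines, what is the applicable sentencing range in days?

Base offense level for vandalism: 11.
R2 applies: 11 + 3 = 14.
R3 does not apply.
R4 applies (level before this adjustment is 14 ≥ 7, so +3): 14 + 3 = 17.
R5 applies: 17 − 1 = 16.
R6 applies: 16 + 2 = 18.
R7 applies: 18 + 2 = 20.
Final offense level: 20.
Criminal history: 6 prior points → Category 2 (2-8).
Level 20 falls in the 12-22 band.
Grid: Level 12-22 × Category 2 = 1200-1410 days.

1200-1410 days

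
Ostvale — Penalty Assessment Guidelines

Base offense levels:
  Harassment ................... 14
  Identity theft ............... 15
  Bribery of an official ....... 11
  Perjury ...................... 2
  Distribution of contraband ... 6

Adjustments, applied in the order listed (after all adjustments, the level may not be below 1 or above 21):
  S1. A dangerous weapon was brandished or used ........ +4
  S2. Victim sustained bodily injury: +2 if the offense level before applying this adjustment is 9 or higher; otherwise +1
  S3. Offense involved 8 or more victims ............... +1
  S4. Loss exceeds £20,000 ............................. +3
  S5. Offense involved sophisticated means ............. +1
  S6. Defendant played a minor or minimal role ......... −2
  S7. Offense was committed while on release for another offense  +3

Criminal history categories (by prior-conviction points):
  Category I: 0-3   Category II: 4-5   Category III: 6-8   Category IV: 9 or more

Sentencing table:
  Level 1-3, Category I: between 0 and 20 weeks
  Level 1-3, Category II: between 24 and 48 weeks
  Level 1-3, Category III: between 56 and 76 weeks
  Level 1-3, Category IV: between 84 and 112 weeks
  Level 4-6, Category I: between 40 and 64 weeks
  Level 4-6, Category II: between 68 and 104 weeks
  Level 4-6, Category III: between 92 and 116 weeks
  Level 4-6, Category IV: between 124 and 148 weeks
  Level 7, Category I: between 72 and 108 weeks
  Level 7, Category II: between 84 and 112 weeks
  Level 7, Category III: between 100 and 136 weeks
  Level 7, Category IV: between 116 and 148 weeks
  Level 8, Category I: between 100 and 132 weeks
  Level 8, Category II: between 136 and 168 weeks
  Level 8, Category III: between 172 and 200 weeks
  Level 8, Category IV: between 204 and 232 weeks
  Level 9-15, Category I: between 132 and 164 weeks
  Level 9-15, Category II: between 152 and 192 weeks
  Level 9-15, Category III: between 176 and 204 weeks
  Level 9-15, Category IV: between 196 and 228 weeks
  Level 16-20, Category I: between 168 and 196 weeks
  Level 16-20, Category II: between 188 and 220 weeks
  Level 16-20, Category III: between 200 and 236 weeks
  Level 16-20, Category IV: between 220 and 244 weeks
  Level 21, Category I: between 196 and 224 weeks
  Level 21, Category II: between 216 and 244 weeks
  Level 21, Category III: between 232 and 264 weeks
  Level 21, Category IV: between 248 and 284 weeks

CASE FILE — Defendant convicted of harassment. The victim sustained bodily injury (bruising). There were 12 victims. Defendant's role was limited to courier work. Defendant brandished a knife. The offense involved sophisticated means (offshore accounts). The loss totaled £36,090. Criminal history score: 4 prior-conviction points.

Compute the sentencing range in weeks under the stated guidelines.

Base offense level for harassment: 14.
S1 applies: 14 + 4 = 18.
S2 applies (level before this adjustment is 18 ≥ 9, so +2): 18 + 2 = 20.
S3 applies: 20 + 1 = 21.
S4 applies: 21 + 3 = 24.
S5 applies: 24 + 1 = 25.
S6 applies: 25 − 2 = 23.
S7 does not apply.
Level 23 exceeds the maximum of 21; capped at 21.
Final offense level: 21.
Criminal history: 4 prior points → Category II (4-5).
Level 21 falls in the 21 band.
Grid: Level 21 × Category II = 216-244 weeks.

216-244 weeks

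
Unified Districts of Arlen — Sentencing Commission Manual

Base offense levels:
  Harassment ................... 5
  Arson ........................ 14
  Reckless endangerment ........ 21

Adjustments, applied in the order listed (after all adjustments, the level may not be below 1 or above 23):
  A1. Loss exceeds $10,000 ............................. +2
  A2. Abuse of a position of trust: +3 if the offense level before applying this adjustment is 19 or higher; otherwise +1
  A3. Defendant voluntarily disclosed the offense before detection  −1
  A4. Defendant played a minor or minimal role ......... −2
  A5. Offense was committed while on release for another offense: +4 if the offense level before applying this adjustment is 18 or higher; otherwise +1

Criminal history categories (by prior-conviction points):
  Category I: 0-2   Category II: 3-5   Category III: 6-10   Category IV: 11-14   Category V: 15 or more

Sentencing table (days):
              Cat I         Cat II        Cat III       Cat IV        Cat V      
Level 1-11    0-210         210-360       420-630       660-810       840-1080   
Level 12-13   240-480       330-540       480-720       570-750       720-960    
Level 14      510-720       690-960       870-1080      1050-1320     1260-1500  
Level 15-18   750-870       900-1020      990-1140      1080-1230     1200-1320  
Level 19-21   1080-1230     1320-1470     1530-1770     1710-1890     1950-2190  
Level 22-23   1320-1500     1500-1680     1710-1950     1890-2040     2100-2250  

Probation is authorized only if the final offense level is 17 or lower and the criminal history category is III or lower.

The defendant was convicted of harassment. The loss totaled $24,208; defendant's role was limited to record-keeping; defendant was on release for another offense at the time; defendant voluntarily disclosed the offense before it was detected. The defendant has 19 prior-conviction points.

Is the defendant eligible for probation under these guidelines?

Base offense level for harassment: 5.
A1 applies: 5 + 2 = 7.
A2 does not apply.
A3 applies: 7 − 1 = 6.
A4 applies: 6 − 2 = 4.
A5 applies (level before this adjustment is 4 < 18, so +1): 4 + 1 = 5.
Final offense level: 5.
Criminal history: 19 prior points → Category V (15+).
Level 5 falls in the 1-11 band.
Grid: Level 1-11 × Category V = 840-1080 days.
Probation check: level 5 ≤ 17 and category V > III → not eligible.

No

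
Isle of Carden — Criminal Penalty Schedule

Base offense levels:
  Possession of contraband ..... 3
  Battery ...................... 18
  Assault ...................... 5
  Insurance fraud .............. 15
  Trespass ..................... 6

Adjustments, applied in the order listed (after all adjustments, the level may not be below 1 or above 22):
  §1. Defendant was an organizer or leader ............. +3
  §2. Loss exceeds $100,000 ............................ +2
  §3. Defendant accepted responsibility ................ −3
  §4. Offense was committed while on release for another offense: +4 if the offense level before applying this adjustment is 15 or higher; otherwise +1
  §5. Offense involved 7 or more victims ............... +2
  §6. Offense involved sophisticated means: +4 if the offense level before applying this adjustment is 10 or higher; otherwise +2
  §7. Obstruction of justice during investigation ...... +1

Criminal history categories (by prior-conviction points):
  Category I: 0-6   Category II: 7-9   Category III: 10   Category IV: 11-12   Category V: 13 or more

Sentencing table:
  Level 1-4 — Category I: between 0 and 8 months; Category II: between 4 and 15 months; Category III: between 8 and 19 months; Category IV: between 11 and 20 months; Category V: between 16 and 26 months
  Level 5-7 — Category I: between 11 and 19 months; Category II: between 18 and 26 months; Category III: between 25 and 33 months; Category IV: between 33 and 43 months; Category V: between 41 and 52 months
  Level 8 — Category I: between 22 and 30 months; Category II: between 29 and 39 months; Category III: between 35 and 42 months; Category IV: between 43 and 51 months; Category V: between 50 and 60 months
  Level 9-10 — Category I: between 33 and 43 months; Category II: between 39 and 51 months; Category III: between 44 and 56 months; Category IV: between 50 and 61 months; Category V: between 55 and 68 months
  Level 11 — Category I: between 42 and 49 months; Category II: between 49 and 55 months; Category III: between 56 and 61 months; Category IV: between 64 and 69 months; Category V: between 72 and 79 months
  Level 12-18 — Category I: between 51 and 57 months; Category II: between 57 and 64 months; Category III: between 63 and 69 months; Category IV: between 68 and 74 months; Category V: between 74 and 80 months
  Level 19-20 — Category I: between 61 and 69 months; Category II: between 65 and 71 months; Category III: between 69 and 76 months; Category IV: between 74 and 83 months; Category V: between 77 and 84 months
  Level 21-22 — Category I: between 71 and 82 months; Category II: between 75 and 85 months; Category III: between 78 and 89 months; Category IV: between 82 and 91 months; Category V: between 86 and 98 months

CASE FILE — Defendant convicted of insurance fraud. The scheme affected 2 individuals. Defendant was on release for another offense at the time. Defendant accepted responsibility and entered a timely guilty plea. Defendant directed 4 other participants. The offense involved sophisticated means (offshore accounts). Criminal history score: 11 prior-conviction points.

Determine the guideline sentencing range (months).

Base offense level for insurance fraud: 15.
§1 applies: 15 + 3 = 18.
§2 does not apply.
§3 applies: 18 − 3 = 15.
§4 applies (level before this adjustment is 15 ≥ 15, so +4): 15 + 4 = 19.
§6 applies (level before this adjustment is 19 ≥ 10, so +4): 19 + 4 = 23.
§7 does not apply.
Level 23 exceeds the maximum of 22; capped at 22.
Final offense level: 22.
Criminal history: 11 prior points → Category IV (11-12).
Level 22 falls in the 21-22 band.
Grid: Level 21-22 × Category IV = 82-91 months.

82-91 months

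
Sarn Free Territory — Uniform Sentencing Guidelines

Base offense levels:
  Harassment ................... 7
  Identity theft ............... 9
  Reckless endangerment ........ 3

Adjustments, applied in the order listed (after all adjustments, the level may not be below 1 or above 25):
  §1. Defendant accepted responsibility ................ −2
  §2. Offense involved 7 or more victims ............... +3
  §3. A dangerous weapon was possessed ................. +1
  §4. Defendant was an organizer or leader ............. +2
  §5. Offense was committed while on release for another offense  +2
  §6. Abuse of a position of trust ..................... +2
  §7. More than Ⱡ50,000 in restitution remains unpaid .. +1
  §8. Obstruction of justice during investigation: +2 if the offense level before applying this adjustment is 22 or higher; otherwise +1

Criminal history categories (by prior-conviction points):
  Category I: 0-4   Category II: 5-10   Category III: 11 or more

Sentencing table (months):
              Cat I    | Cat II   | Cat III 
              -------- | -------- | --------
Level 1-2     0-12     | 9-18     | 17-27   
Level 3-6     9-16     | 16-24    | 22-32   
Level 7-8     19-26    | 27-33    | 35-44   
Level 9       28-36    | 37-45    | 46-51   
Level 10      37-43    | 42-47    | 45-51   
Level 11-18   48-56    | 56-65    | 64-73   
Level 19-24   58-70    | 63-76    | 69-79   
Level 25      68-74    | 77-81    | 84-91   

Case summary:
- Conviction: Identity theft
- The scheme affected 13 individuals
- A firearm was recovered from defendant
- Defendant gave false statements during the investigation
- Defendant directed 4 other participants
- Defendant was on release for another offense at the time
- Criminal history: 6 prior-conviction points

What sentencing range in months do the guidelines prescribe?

Base offense level for identity theft: 9.
§2 applies: 9 + 3 = 12.
§3 applies: 12 + 1 = 13.
§4 applies: 13 + 2 = 15.
§5 applies: 15 + 2 = 17.
§6 does not apply.
§8 applies (level before this adjustment is 17 < 22, so +1): 17 + 1 = 18.
Final offense level: 18.
Criminal history: 6 prior points → Category II (5-10).
Level 18 falls in the 11-18 band.
Grid: Level 11-18 × Category II = 56-65 months.

56-65 months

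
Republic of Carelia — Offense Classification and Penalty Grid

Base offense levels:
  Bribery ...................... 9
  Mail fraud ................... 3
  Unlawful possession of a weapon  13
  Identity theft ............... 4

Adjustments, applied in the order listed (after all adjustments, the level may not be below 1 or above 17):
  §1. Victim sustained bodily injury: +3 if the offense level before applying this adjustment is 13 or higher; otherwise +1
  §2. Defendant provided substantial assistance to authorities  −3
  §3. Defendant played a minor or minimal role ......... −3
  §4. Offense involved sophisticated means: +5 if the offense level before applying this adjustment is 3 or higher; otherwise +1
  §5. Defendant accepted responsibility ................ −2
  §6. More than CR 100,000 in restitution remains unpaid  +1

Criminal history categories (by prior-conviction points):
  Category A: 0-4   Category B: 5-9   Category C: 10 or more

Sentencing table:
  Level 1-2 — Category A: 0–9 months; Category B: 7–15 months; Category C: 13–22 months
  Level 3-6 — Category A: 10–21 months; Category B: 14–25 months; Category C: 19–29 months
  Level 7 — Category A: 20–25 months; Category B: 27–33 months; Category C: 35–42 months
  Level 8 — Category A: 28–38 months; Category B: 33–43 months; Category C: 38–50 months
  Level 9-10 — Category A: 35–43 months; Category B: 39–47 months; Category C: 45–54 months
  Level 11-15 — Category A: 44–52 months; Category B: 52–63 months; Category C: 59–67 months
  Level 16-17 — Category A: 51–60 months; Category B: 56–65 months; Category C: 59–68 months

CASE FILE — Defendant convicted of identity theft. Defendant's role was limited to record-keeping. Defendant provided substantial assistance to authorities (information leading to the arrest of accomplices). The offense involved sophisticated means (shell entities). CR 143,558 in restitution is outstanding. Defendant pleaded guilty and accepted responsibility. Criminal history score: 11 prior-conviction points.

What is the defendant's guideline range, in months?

13-22 months

Base offense level for identity theft: 4.
§2 applies: 4 − 3 = 1.
§3 applies: 1 − 3 = -2.
§4 applies (level before this adjustment is -2 < 3, so +1): -2 + 1 = -1.
§5 applies: -1 − 2 = -3.
§6 applies: -3 + 1 = -2.
Level -2 is below the minimum of 1; floored at 1.
Final offense level: 1.
Criminal history: 11 prior points → Category C (10+).
Level 1 falls in the 1-2 band.
Grid: Level 1-2 × Category C = 13-22 months.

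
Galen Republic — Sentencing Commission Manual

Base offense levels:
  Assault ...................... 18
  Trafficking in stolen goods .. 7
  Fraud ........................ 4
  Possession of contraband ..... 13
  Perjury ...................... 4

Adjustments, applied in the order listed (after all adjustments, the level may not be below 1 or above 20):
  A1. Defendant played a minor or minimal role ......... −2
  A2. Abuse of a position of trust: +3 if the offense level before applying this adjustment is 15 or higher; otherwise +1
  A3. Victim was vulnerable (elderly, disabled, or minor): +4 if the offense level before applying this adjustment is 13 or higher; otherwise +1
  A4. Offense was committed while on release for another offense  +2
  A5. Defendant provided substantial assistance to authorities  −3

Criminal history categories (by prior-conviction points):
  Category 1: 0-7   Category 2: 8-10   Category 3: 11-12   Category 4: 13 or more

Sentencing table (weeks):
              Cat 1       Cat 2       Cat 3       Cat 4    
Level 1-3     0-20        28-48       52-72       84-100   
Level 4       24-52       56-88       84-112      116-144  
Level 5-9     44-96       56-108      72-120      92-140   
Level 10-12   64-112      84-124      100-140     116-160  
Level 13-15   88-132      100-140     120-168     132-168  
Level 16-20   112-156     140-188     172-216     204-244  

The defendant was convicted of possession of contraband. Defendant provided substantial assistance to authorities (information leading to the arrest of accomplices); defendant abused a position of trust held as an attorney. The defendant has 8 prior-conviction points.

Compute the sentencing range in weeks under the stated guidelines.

84-124 weeks

Base offense level for possession of contraband: 13.
A1 does not apply.
A2 applies (level before this adjustment is 13 < 15, so +1): 13 + 1 = 14.
A3 does not apply.
A4 does not apply.
A5 applies: 14 − 3 = 11.
Final offense level: 11.
Criminal history: 8 prior points → Category 2 (8-10).
Level 11 falls in the 10-12 band.
Grid: Level 10-12 × Category 2 = 84-124 weeks.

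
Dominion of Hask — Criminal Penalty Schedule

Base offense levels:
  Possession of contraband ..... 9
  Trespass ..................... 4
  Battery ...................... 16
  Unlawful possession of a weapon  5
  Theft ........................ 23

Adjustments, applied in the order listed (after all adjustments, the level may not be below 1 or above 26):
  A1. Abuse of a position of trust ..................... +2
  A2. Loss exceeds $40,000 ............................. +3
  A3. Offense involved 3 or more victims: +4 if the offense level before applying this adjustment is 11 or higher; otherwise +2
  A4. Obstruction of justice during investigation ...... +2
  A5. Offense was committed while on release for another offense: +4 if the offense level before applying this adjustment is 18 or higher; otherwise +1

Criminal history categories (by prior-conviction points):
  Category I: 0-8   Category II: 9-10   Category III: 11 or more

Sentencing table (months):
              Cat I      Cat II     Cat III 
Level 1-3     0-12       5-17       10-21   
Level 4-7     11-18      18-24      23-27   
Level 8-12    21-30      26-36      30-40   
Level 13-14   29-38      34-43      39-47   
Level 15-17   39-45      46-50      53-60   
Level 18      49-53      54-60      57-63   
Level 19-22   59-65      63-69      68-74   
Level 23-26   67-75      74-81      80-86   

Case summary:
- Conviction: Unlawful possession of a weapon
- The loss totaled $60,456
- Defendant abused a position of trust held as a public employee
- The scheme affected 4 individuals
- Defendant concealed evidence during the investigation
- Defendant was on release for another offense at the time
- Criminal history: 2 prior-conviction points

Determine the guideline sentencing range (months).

39-45 months

Base offense level for unlawful possession of a weapon: 5.
A1 applies: 5 + 2 = 7.
A2 applies: 7 + 3 = 10.
A3 applies (level before this adjustment is 10 < 11, so +2): 10 + 2 = 12.
A4 applies: 12 + 2 = 14.
A5 applies (level before this adjustment is 14 < 18, so +1): 14 + 1 = 15.
Final offense level: 15.
Criminal history: 2 prior points → Category I (0-8).
Level 15 falls in the 15-17 band.
Grid: Level 15-17 × Category I = 39-45 months.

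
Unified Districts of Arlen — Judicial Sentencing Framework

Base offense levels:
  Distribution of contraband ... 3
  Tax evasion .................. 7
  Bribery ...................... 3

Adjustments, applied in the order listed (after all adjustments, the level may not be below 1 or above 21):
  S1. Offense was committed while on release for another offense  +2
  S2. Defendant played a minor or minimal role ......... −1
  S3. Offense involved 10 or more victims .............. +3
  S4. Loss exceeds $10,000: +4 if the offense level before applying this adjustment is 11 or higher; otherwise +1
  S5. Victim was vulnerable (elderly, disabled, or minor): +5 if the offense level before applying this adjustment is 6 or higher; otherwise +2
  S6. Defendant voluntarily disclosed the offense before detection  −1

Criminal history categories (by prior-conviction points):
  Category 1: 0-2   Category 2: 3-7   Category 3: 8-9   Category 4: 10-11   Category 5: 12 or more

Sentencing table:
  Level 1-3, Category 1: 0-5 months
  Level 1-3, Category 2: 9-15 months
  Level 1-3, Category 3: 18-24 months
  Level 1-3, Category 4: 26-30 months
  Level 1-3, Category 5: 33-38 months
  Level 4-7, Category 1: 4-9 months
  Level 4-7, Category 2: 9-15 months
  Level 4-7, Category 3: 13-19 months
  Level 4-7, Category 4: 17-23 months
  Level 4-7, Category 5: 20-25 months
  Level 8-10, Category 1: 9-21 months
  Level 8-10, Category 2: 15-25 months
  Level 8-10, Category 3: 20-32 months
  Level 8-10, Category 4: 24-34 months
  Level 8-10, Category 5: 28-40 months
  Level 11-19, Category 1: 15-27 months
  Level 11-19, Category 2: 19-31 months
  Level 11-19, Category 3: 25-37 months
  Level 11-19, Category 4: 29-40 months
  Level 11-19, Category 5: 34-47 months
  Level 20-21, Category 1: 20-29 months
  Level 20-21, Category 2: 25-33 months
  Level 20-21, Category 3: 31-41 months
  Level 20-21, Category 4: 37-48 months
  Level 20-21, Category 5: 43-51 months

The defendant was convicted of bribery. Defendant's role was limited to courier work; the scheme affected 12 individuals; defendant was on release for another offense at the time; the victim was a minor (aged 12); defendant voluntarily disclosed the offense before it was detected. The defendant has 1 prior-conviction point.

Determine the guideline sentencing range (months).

Base offense level for bribery: 3.
S1 applies: 3 + 2 = 5.
S2 applies: 5 − 1 = 4.
S3 applies: 4 + 3 = 7.
S5 applies (level before this adjustment is 7 ≥ 6, so +5): 7 + 5 = 12.
S6 applies: 12 − 1 = 11.
Final offense level: 11.
Criminal history: 1 prior point → Category 1 (0-2).
Level 11 falls in the 11-19 band.
Grid: Level 11-19 × Category 1 = 15-27 months.

15-27 months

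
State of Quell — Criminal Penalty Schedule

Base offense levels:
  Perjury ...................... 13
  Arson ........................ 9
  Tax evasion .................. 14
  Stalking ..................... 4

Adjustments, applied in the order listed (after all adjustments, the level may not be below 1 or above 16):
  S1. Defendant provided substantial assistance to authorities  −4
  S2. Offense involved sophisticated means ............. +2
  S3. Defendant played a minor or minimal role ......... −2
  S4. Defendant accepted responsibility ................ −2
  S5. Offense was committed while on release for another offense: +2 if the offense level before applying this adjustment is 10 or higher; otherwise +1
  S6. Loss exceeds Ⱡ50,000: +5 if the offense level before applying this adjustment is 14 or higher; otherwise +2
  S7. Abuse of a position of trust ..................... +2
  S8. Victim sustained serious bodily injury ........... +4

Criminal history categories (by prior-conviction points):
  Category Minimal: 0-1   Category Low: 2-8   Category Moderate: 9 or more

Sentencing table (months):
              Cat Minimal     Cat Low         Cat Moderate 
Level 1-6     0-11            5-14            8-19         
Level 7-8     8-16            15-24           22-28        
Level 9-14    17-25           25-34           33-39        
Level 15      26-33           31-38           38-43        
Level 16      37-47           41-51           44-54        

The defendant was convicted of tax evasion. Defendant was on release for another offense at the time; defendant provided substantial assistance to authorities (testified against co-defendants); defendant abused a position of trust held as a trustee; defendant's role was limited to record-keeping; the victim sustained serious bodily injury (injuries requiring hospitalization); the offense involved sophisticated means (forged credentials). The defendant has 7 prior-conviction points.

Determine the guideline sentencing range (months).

41-51 months

Base offense level for tax evasion: 14.
S1 applies: 14 − 4 = 10.
S2 applies: 10 + 2 = 12.
S3 applies: 12 − 2 = 10.
S4 does not apply.
S5 applies (level before this adjustment is 10 ≥ 10, so +2): 10 + 2 = 12.
S7 applies: 12 + 2 = 14.
S8 applies: 14 + 4 = 18.
Level 18 exceeds the maximum of 16; capped at 16.
Final offense level: 16.
Criminal history: 7 prior points → Category Low (2-8).
Level 16 falls in the 16 band.
Grid: Level 16 × Category Low = 41-51 months.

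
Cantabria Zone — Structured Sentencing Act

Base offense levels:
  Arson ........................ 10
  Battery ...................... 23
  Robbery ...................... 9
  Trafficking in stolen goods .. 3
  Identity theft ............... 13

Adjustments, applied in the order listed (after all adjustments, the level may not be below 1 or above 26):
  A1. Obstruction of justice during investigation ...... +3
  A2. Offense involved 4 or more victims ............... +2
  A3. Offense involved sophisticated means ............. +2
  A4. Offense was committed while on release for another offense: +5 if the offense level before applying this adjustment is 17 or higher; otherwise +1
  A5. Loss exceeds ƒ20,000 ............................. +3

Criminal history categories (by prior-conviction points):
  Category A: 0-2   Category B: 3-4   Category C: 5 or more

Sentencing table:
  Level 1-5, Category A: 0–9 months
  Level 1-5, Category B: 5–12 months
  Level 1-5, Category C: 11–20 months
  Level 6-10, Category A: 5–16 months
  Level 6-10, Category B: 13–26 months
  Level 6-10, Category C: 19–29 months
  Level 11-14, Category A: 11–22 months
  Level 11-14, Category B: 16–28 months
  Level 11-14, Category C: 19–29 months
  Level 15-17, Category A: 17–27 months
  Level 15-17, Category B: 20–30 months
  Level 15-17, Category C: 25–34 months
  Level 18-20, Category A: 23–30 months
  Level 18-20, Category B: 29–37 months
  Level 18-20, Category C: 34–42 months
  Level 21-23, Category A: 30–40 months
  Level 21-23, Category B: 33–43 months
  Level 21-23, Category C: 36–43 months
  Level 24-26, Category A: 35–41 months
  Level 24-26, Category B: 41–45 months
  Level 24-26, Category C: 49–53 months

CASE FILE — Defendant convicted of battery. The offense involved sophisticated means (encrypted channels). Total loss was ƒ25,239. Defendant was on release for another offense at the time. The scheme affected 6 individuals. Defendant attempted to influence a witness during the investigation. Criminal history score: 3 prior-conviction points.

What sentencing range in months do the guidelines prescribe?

41-45 months

Base offense level for battery: 23.
A1 applies: 23 + 3 = 26.
A2 applies: 26 + 2 = 28.
A3 applies: 28 + 2 = 30.
A4 applies (level before this adjustment is 30 ≥ 17, so +5): 30 + 5 = 35.
A5 applies: 35 + 3 = 38.
Level 38 exceeds the maximum of 26; capped at 26.
Final offense level: 26.
Criminal history: 3 prior points → Category B (3-4).
Level 26 falls in the 24-26 band.
Grid: Level 24-26 × Category B = 41-45 months.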